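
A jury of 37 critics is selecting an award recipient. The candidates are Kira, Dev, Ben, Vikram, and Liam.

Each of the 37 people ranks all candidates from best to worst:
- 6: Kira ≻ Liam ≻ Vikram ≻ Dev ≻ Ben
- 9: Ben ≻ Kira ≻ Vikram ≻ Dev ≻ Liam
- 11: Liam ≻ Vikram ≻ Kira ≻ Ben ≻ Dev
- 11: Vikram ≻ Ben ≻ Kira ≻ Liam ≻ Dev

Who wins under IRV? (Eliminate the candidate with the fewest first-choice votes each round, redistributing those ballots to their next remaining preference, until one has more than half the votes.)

Round 1: Kira 6, Dev 0, Ben 9, Vikram 11, Liam 11. Dev eliminated.
Round 2: Kira 6, Ben 9, Vikram 11, Liam 11. Kira eliminated.
Round 3: Ben 9, Vikram 11, Liam 17. Ben eliminated.
Round 4: Vikram 20, Liam 17. Vikram has a majority (≥19).

Vikram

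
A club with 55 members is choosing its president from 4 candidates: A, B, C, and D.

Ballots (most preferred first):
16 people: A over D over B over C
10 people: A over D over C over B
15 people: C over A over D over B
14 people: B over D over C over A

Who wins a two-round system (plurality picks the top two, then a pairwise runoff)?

Round 1 first-place votes: A 26, B 14, C 15, D 0. A and C advance.
Runoff: A is ranked above C on 26 ballots, C above A on 29.

C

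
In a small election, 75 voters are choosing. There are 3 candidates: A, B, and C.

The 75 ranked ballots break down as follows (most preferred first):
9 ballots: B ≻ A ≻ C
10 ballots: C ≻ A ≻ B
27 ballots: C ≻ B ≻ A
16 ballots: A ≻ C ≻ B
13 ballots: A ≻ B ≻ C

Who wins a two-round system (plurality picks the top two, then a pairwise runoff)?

A

Round 1 first-place votes: A 29, B 9, C 37. C and A advance.
Runoff: C is ranked above A on 37 ballots, A above C on 38.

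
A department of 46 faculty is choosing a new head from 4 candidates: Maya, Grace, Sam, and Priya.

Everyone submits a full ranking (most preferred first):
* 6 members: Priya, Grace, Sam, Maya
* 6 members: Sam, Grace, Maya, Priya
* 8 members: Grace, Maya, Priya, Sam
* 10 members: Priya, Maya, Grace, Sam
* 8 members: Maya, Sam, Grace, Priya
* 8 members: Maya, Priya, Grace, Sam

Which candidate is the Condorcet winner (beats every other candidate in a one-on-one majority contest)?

Maya

Maya vs Grace: 26–20
Maya vs Sam: 34–12
Maya vs Priya: 30–16
Maya beats every other candidate.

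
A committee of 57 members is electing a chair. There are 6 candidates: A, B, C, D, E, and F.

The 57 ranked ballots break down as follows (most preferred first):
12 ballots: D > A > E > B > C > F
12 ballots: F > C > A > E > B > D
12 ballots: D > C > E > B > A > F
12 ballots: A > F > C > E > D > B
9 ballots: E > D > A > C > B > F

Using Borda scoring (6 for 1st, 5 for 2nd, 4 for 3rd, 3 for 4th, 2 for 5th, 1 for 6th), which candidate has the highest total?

A

A: 12×5 + 12×4 + 12×2 + 12×6 + 9×4 = 240
B: 12×3 + 12×2 + 12×3 + 12×1 + 9×2 = 126
C: 12×2 + 12×5 + 12×5 + 12×4 + 9×3 = 219
D: 12×6 + 12×1 + 12×6 + 12×2 + 9×5 = 225
E: 12×4 + 12×3 + 12×4 + 12×3 + 9×6 = 222
F: 12×1 + 12×6 + 12×1 + 12×5 + 9×1 = 165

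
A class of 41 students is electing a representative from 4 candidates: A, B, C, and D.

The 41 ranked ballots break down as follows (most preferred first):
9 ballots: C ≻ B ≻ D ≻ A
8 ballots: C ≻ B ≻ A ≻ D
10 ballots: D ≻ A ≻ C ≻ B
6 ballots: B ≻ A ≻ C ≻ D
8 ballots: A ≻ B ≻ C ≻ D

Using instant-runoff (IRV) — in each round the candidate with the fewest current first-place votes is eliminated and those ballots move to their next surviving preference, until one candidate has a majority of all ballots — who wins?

Round 1: A 8, B 6, C 17, D 10. B eliminated.
Round 2: A 14, C 17, D 10. D eliminated.
Round 3: A 24, C 17. A has a majority (≥21).

A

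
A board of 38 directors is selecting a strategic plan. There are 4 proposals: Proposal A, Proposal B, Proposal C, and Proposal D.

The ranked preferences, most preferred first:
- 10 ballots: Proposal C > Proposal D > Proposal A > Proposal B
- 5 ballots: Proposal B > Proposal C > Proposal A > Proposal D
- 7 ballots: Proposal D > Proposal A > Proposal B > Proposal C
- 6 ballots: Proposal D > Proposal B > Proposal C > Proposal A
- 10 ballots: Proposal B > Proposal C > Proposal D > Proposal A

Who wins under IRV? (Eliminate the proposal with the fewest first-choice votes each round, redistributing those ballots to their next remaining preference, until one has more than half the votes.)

Proposal D

Round 1: Proposal A 0, Proposal B 15, Proposal C 10, Proposal D 13. Proposal A eliminated.
Round 2: Proposal B 15, Proposal C 10, Proposal D 13. Proposal C eliminated.
Round 3: Proposal B 15, Proposal D 23. Proposal D has a majority (≥20).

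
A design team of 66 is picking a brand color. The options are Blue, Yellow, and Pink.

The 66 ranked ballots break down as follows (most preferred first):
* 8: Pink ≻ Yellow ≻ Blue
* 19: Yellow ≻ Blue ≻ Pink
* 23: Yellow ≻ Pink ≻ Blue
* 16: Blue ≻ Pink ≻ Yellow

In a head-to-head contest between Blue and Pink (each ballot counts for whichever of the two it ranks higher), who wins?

Blue

Blue is ranked above Pink on 35 ballots; Pink above Blue on 31.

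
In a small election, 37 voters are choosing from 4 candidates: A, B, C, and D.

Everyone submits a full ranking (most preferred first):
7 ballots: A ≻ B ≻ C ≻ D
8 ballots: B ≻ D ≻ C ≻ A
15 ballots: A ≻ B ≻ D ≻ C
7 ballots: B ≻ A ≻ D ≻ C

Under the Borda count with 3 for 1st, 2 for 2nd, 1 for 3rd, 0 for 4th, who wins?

B

A: 7×3 + 8×0 + 15×3 + 7×2 = 80
B: 7×2 + 8×3 + 15×2 + 7×3 = 89
C: 7×1 + 8×1 + 15×0 + 7×0 = 15
D: 7×0 + 8×2 + 15×1 + 7×1 = 38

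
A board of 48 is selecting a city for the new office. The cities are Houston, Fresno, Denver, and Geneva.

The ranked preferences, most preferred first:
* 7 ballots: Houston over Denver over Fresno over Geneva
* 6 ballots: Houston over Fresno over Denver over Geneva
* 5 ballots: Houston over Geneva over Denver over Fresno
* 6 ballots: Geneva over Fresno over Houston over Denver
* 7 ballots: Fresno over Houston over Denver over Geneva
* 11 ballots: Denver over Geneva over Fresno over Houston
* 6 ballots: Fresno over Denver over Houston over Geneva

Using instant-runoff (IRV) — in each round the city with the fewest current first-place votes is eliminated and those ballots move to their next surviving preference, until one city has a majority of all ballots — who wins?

Round 1: Houston 18, Fresno 13, Denver 11, Geneva 6. Geneva eliminated.
Round 2: Houston 18, Fresno 19, Denver 11. Denver eliminated.
Round 3: Houston 18, Fresno 30. Fresno has a majority (≥25).

Fresno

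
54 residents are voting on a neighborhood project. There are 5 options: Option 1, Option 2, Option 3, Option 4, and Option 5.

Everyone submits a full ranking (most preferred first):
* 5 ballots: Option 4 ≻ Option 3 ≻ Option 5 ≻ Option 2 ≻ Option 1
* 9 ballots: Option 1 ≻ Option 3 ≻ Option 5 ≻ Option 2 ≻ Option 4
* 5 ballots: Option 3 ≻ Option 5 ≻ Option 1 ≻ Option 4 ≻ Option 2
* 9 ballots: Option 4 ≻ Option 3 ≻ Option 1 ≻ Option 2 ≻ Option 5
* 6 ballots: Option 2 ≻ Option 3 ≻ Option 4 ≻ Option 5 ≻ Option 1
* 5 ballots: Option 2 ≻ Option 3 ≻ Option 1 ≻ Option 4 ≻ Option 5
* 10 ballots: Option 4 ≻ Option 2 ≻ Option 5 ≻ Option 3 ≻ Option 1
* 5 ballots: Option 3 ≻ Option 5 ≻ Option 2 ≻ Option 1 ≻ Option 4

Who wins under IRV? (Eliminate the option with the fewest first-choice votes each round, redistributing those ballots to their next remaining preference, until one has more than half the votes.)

Round 1: Option 1 9, Option 2 11, Option 3 10, Option 4 24, Option 5 0. Option 5 eliminated.
Round 2: Option 1 9, Option 2 11, Option 3 10, Option 4 24. Option 1 eliminated.
Round 3: Option 2 11, Option 3 19, Option 4 24. Option 2 eliminated.
Round 4: Option 3 30, Option 4 24. Option 3 has a majority (≥28).

Option 3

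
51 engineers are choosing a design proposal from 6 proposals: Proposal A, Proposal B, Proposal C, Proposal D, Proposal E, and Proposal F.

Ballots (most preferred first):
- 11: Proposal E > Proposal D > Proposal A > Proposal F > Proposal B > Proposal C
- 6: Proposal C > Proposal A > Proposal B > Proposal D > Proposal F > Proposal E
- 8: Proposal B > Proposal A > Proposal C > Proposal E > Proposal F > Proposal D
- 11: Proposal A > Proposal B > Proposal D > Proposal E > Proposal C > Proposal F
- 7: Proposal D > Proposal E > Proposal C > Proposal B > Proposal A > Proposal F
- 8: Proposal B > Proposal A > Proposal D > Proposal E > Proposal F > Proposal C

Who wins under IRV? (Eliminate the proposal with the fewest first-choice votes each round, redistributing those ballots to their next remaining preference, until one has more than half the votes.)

Round 1: Proposal A 11, Proposal B 16, Proposal C 6, Proposal D 7, Proposal E 11, Proposal F 0. Proposal F eliminated.
Round 2: Proposal A 11, Proposal B 16, Proposal C 6, Proposal D 7, Proposal E 11. Proposal C eliminated.
Round 3: Proposal A 17, Proposal B 16, Proposal D 7, Proposal E 11. Proposal D eliminated.
Round 4: Proposal A 17, Proposal B 16, Proposal E 18. Proposal B eliminated.
Round 5: Proposal A 33, Proposal E 18. Proposal A has a majority (≥26).

Proposal A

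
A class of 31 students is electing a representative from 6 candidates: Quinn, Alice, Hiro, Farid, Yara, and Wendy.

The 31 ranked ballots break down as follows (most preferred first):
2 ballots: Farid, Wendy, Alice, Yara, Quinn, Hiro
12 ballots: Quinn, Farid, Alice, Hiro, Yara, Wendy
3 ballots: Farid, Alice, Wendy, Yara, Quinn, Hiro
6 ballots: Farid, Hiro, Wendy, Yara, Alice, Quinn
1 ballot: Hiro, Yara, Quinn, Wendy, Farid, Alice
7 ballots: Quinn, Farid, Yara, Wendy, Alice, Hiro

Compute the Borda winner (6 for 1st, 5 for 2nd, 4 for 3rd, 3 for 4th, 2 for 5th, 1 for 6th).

Farid

Quinn: 2×2 + 12×6 + 3×2 + 6×1 + 1×4 + 7×6 = 134
Alice: 2×4 + 12×4 + 3×5 + 6×2 + 1×1 + 7×2 = 98
Hiro: 2×1 + 12×3 + 3×1 + 6×5 + 1×6 + 7×1 = 84
Farid: 2×6 + 12×5 + 3×6 + 6×6 + 1×2 + 7×5 = 163
Yara: 2×3 + 12×2 + 3×3 + 6×3 + 1×5 + 7×4 = 90
Wendy: 2×5 + 12×1 + 3×4 + 6×4 + 1×3 + 7×3 = 82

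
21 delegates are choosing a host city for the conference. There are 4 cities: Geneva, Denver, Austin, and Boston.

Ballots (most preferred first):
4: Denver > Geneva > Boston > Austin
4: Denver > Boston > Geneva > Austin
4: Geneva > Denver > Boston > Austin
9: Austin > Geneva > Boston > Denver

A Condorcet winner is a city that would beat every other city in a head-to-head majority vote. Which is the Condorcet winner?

Geneva vs Denver: 13–8
Geneva vs Austin: 12–9
Geneva vs Boston: 17–4
Geneva beats every other city.

Geneva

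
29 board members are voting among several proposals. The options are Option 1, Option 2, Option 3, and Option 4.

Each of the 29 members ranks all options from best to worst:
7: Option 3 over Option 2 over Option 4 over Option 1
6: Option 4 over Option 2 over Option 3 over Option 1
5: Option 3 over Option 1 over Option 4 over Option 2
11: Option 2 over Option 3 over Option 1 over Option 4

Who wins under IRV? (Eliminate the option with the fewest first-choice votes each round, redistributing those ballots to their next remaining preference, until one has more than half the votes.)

Round 1: Option 1 0, Option 2 11, Option 3 12, Option 4 6. Option 1 eliminated.
Round 2: Option 2 11, Option 3 12, Option 4 6. Option 4 eliminated.
Round 3: Option 2 17, Option 3 12. Option 2 has a majority (≥15).

Option 2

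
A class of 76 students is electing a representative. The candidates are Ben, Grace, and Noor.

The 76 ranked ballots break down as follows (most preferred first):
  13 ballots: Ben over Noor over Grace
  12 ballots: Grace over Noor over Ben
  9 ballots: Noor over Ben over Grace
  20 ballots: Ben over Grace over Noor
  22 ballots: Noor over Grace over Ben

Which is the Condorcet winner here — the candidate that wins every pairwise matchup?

Noor

Noor vs Ben: 43–33
Noor vs Grace: 44–32
Noor beats every other candidate.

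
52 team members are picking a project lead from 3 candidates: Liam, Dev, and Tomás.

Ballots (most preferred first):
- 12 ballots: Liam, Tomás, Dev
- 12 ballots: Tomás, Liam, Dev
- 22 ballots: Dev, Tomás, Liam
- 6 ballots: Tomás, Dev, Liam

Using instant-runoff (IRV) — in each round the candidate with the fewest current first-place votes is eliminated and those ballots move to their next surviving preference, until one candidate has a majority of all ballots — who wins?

Tomás

Round 1: Liam 12, Dev 22, Tomás 18. Liam eliminated.
Round 2: Dev 22, Tomás 30. Tomás has a majority (≥27).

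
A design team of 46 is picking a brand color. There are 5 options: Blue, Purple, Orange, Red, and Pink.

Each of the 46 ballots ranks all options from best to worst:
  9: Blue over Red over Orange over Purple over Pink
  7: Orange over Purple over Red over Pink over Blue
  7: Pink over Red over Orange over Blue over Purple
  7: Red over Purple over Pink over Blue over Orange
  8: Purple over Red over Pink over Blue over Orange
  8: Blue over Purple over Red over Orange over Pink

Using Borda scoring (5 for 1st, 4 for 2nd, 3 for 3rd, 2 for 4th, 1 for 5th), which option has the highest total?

Blue: 9×5 + 7×1 + 7×2 + 7×2 + 8×2 + 8×5 = 136
Purple: 9×2 + 7×4 + 7×1 + 7×4 + 8×5 + 8×4 = 153
Orange: 9×3 + 7×5 + 7×3 + 7×1 + 8×1 + 8×2 = 114
Red: 9×4 + 7×3 + 7×4 + 7×5 + 8×4 + 8×3 = 176
Pink: 9×1 + 7×2 + 7×5 + 7×3 + 8×3 + 8×1 = 111

Red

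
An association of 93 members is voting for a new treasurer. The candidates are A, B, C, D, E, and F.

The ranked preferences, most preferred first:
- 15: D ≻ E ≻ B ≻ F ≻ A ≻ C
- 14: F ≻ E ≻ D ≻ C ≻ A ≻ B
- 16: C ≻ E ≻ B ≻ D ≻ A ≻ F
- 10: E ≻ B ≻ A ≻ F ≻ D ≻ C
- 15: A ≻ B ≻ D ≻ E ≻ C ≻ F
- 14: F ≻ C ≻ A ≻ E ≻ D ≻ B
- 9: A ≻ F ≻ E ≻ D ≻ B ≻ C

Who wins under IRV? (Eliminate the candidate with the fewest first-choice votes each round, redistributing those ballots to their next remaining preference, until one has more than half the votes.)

Round 1: A 24, B 0, C 16, D 15, E 10, F 28. B eliminated.
Round 2: A 24, C 16, D 15, E 10, F 28. E eliminated.
Round 3: A 34, C 16, D 15, F 28. D eliminated.
Round 4: A 34, C 16, F 43. C eliminated.
Round 5: A 50, F 43. A has a majority (≥47).

A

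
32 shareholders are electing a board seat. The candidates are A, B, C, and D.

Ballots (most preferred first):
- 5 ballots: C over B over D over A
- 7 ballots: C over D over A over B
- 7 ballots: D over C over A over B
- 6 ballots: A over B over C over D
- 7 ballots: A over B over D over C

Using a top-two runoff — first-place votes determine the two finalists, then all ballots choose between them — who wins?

Round 1 first-place votes: A 13, B 0, C 12, D 7. A and C advance.
Runoff: A is ranked above C on 13 ballots, C above A on 19.

C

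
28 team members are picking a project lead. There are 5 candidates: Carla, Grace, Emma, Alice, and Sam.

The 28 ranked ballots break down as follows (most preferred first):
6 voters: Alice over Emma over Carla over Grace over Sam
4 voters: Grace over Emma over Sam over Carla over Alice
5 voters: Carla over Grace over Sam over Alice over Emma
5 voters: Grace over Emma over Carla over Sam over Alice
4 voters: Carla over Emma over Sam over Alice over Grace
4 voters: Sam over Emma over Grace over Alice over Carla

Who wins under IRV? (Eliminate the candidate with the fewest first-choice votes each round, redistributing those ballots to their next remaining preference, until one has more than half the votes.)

Round 1: Carla 9, Grace 9, Emma 0, Alice 6, Sam 4. Emma eliminated.
Round 2: Carla 9, Grace 9, Alice 6, Sam 4. Sam eliminated.
Round 3: Carla 9, Grace 13, Alice 6. Alice eliminated.
Round 4: Carla 15, Grace 13. Carla has a majority (≥15).

Carla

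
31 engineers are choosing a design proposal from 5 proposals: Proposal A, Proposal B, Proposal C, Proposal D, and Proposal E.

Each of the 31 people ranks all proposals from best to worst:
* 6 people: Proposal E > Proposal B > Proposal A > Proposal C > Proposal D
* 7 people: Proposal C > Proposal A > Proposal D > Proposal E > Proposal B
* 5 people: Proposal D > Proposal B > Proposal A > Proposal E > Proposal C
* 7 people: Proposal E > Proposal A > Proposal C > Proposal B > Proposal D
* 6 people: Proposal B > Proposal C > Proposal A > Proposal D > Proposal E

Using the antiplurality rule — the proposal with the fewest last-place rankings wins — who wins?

Last-place votes: Proposal A 0, Proposal B 7, Proposal C 5, Proposal D 13, Proposal E 6.

Proposal A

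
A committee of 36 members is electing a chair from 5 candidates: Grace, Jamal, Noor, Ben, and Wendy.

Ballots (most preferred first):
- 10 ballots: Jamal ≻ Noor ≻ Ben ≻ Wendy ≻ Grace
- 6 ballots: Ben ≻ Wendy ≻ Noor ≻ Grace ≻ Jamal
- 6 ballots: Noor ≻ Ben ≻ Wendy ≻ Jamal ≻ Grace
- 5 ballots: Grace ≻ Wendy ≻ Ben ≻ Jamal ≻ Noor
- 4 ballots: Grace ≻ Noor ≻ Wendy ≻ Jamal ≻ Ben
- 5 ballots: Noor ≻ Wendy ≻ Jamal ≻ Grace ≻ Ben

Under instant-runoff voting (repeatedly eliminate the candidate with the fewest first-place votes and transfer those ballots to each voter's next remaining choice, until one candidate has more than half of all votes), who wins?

Round 1: Grace 9, Jamal 10, Noor 11, Ben 6, Wendy 0. Wendy eliminated.
Round 2: Grace 9, Jamal 10, Noor 11, Ben 6. Ben eliminated.
Round 3: Grace 9, Jamal 10, Noor 17. Grace eliminated.
Round 4: Jamal 15, Noor 21. Noor has a majority (≥19).

Noor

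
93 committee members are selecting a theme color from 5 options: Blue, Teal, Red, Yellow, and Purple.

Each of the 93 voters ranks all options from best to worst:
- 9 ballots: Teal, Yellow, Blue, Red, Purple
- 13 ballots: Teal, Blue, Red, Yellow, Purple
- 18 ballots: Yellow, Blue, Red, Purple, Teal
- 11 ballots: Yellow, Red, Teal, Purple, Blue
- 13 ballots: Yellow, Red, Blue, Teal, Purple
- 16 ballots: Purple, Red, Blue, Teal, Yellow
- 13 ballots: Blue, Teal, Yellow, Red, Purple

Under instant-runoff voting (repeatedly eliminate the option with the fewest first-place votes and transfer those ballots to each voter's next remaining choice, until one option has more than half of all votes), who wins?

Teal

Round 1: Blue 13, Teal 22, Red 0, Yellow 42, Purple 16. Red eliminated.
Round 2: Blue 13, Teal 22, Yellow 42, Purple 16. Blue eliminated.
Round 3: Teal 35, Yellow 42, Purple 16. Purple eliminated.
Round 4: Teal 51, Yellow 42. Teal has a majority (≥47).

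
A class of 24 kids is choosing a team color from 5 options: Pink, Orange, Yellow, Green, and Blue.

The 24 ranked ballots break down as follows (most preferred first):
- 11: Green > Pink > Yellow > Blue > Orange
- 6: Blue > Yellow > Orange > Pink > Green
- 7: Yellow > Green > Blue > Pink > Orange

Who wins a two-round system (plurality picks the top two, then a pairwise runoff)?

Round 1 first-place votes: Pink 0, Orange 0, Yellow 7, Green 11, Blue 6. Green and Yellow advance.
Runoff: Green is ranked above Yellow on 11 ballots, Yellow above Green on 13.

Yellow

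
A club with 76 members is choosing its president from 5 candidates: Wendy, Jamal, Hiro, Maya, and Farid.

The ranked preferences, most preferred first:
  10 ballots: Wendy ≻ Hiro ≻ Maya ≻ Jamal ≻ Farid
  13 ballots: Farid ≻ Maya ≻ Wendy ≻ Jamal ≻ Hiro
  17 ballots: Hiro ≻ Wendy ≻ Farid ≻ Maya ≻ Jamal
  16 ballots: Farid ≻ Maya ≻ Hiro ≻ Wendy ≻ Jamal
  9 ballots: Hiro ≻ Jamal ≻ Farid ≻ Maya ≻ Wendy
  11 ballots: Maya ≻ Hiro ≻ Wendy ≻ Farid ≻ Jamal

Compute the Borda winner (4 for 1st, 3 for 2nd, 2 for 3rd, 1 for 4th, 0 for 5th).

Hiro

Wendy: 10×4 + 13×2 + 17×3 + 16×1 + 9×0 + 11×2 = 155
Jamal: 10×1 + 13×1 + 17×0 + 16×0 + 9×3 + 11×0 = 50
Hiro: 10×3 + 13×0 + 17×4 + 16×2 + 9×4 + 11×3 = 199
Maya: 10×2 + 13×3 + 17×1 + 16×3 + 9×1 + 11×4 = 177
Farid: 10×0 + 13×4 + 17×2 + 16×4 + 9×2 + 11×1 = 179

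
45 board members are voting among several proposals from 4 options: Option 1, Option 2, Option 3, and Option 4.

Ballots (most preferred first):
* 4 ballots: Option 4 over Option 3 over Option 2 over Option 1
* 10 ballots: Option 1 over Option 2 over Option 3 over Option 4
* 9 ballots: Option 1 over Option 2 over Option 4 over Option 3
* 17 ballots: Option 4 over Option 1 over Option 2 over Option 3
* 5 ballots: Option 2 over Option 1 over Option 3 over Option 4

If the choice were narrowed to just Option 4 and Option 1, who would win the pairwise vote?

Option 4 is ranked above Option 1 on 21 ballots; Option 1 above Option 4 on 24.

Option 1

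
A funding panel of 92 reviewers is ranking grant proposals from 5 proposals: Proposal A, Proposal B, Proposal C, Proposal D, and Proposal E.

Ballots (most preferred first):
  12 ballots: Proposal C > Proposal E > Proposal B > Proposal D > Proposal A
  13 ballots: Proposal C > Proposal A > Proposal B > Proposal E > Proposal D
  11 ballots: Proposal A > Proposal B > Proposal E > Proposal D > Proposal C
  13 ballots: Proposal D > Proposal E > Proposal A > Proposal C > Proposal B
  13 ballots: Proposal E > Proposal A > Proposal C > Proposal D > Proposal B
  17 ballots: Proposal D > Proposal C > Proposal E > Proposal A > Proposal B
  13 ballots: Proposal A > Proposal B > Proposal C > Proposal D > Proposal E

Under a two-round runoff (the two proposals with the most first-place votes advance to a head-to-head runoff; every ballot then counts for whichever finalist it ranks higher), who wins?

Proposal C

Round 1 first-place votes: Proposal A 24, Proposal B 0, Proposal C 25, Proposal D 30, Proposal E 13. Proposal D and Proposal C advance.
Runoff: Proposal D is ranked above Proposal C on 41 ballots, Proposal C above Proposal D on 51.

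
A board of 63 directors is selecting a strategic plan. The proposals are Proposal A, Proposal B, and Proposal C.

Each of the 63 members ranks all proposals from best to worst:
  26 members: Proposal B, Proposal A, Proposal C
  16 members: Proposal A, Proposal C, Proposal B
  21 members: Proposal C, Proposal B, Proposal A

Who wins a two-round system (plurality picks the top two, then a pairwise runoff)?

Round 1 first-place votes: Proposal A 16, Proposal B 26, Proposal C 21. Proposal B and Proposal C advance.
Runoff: Proposal B is ranked above Proposal C on 26 ballots, Proposal C above Proposal B on 37.

Proposal C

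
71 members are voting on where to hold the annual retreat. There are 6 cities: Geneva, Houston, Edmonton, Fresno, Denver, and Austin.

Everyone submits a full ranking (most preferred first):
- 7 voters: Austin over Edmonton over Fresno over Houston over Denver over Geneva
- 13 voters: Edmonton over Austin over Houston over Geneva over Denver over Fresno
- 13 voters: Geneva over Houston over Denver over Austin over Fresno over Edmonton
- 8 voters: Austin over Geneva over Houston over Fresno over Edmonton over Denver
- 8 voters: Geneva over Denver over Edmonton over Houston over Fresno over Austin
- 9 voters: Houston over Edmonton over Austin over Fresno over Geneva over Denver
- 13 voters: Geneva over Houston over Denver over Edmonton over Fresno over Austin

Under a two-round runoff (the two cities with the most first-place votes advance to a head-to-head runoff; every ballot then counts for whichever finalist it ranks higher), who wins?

Austin

Round 1 first-place votes: Geneva 34, Houston 9, Edmonton 13, Fresno 0, Denver 0, Austin 15. Geneva and Austin advance.
Runoff: Geneva is ranked above Austin on 34 ballots, Austin above Geneva on 37.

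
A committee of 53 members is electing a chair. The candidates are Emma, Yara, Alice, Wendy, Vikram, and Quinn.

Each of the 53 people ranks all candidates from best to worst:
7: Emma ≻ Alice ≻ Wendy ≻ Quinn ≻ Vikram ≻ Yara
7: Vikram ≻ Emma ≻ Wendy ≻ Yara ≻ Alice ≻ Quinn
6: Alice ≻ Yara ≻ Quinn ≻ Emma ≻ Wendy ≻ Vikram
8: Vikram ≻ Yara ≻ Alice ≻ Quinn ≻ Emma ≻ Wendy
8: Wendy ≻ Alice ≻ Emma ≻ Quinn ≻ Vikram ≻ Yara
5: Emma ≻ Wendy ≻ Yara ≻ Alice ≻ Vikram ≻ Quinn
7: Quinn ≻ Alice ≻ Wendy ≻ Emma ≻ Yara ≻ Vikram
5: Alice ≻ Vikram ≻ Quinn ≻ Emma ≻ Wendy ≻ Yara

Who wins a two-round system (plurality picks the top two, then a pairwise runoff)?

Emma

Round 1 first-place votes: Emma 12, Yara 0, Alice 11, Wendy 8, Vikram 15, Quinn 7. Vikram and Emma advance.
Runoff: Vikram is ranked above Emma on 20 ballots, Emma above Vikram on 33.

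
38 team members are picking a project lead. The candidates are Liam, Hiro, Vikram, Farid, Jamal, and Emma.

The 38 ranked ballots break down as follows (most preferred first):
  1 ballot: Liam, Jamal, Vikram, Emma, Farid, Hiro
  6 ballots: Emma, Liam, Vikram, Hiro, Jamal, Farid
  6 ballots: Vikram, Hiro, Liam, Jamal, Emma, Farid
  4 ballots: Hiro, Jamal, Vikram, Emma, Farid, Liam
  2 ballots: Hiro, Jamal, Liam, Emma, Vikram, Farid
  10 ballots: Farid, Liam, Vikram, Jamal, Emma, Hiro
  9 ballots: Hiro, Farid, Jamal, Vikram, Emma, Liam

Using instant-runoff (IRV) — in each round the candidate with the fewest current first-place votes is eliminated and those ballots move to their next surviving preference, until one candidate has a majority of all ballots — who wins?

Vikram

Round 1: Liam 1, Hiro 15, Vikram 6, Farid 10, Jamal 0, Emma 6. Jamal eliminated.
Round 2: Liam 1, Hiro 15, Vikram 6, Farid 10, Emma 6. Liam eliminated.
Round 3: Hiro 15, Vikram 7, Farid 10, Emma 6. Emma eliminated.
Round 4: Hiro 15, Vikram 13, Farid 10. Farid eliminated.
Round 5: Hiro 15, Vikram 23. Vikram has a majority (≥20).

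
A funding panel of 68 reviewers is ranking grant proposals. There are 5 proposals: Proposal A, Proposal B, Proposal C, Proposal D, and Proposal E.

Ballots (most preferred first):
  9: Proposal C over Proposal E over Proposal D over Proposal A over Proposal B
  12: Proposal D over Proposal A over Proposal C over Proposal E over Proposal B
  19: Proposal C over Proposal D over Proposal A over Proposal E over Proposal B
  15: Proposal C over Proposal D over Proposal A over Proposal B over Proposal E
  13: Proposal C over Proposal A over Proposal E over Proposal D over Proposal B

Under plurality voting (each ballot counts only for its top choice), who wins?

First-place votes: Proposal A 0, Proposal B 0, Proposal C 56, Proposal D 12, Proposal E 0.

Proposal C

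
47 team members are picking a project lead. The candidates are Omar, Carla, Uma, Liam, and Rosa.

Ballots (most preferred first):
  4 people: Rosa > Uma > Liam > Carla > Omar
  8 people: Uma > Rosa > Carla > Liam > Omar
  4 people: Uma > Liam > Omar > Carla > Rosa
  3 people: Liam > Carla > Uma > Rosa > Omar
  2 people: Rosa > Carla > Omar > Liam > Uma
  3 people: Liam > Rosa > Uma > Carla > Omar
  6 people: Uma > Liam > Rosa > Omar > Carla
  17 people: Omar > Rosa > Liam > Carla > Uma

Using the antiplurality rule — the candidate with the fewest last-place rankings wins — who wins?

Liam

Last-place votes: Omar 18, Carla 6, Uma 19, Liam 0, Rosa 4.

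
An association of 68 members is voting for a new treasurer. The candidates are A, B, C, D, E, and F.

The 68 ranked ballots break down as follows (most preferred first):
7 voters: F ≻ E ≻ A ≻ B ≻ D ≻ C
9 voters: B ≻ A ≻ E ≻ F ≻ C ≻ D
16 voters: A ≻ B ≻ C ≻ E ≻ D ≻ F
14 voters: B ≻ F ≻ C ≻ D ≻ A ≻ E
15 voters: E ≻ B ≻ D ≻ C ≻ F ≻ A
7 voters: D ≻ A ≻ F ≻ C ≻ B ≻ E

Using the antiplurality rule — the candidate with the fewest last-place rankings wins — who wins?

B

Last-place votes: A 15, B 0, C 7, D 9, E 21, F 16.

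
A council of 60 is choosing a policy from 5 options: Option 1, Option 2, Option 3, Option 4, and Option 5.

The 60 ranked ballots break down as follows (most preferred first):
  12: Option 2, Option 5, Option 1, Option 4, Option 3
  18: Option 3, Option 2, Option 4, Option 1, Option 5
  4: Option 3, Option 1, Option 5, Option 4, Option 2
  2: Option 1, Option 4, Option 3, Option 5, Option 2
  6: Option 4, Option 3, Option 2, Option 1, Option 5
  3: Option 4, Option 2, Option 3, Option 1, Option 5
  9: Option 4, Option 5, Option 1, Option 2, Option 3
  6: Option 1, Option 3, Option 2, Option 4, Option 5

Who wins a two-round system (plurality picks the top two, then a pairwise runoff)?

Option 4

Round 1 first-place votes: Option 1 8, Option 2 12, Option 3 22, Option 4 18, Option 5 0. Option 3 and Option 4 advance.
Runoff: Option 3 is ranked above Option 4 on 28 ballots, Option 4 above Option 3 on 32.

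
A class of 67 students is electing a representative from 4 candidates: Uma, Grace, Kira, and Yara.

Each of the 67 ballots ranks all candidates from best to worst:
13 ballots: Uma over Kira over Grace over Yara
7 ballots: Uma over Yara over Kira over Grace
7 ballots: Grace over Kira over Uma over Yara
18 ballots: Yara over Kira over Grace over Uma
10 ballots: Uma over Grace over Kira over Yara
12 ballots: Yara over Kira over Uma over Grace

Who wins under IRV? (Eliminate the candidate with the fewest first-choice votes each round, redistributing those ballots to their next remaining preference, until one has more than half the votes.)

Round 1: Uma 30, Grace 7, Kira 0, Yara 30. Kira eliminated.
Round 2: Uma 30, Grace 7, Yara 30. Grace eliminated.
Round 3: Uma 37, Yara 30. Uma has a majority (≥34).

Uma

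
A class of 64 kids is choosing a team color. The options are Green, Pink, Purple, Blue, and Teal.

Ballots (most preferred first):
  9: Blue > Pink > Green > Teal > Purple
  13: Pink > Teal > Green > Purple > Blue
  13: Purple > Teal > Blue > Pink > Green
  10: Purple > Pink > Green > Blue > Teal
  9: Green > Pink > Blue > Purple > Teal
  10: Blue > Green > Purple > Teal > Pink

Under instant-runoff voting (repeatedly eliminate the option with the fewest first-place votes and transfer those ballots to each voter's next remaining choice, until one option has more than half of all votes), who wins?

Purple

Round 1: Green 9, Pink 13, Purple 23, Blue 19, Teal 0. Teal eliminated.
Round 2: Green 9, Pink 13, Purple 23, Blue 19. Green eliminated.
Round 3: Pink 22, Purple 23, Blue 19. Blue eliminated.
Round 4: Pink 31, Purple 33. Purple has a majority (≥33).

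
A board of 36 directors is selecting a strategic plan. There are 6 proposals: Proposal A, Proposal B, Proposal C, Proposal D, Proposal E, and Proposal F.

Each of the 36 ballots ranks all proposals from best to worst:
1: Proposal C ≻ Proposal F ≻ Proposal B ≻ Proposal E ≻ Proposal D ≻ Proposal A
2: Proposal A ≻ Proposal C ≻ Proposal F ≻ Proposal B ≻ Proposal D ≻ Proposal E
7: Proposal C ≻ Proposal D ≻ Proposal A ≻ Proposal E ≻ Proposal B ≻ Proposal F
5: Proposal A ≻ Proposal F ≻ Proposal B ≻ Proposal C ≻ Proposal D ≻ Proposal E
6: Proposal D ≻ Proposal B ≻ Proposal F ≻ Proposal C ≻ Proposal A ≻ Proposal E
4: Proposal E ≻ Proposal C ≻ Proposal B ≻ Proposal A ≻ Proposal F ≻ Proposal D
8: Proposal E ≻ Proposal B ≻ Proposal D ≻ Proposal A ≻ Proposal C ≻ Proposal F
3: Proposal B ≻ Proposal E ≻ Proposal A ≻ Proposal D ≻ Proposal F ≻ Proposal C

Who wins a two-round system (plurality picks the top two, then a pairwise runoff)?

Proposal C

Round 1 first-place votes: Proposal A 7, Proposal B 3, Proposal C 8, Proposal D 6, Proposal E 12, Proposal F 0. Proposal E and Proposal C advance.
Runoff: Proposal E is ranked above Proposal C on 15 ballots, Proposal C above Proposal E on 21.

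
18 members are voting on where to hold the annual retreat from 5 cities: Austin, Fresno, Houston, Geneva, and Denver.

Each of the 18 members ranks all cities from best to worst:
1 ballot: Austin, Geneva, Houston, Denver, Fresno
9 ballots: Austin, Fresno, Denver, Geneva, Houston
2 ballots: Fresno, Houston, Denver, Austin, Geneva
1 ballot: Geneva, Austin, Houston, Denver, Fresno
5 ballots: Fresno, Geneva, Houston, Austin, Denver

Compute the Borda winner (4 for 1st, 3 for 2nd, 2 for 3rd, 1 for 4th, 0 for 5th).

Austin: 1×4 + 9×4 + 2×1 + 1×3 + 5×1 = 50
Fresno: 1×0 + 9×3 + 2×4 + 1×0 + 5×4 = 55
Houston: 1×2 + 9×0 + 2×3 + 1×2 + 5×2 = 20
Geneva: 1×3 + 9×1 + 2×0 + 1×4 + 5×3 = 31
Denver: 1×1 + 9×2 + 2×2 + 1×1 + 5×0 = 24

Fresno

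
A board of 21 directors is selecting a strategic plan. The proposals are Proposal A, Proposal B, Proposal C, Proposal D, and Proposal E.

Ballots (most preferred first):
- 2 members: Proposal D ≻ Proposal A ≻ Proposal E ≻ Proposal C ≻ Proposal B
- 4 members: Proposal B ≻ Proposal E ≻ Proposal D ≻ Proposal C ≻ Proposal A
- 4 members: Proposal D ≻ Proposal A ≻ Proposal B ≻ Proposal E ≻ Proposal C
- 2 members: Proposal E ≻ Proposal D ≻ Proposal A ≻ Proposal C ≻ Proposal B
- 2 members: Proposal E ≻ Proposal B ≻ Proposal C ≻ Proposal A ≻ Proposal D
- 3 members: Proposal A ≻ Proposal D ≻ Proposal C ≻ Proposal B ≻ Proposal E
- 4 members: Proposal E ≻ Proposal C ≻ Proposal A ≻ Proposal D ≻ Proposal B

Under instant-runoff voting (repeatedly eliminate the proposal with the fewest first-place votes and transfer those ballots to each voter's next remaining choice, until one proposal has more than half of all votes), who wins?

Round 1: Proposal A 3, Proposal B 4, Proposal C 0, Proposal D 6, Proposal E 8. Proposal C eliminated.
Round 2: Proposal A 3, Proposal B 4, Proposal D 6, Proposal E 8. Proposal A eliminated.
Round 3: Proposal B 4, Proposal D 9, Proposal E 8. Proposal B eliminated.
Round 4: Proposal D 9, Proposal E 12. Proposal E has a majority (≥11).

Proposal E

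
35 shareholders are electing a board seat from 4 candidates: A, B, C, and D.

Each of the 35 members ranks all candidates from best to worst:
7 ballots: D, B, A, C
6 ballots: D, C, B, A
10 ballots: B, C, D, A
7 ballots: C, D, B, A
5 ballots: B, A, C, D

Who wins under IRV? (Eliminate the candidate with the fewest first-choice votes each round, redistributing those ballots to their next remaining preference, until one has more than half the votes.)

D

Round 1: A 0, B 15, C 7, D 13. A eliminated.
Round 2: B 15, C 7, D 13. C eliminated.
Round 3: B 15, D 20. D has a majority (≥18).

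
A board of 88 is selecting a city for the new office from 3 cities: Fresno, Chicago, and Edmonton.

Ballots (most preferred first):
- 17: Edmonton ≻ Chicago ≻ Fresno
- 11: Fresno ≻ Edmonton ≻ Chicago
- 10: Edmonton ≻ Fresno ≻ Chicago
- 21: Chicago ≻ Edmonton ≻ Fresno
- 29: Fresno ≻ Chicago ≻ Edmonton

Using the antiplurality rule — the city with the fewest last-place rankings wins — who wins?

Chicago

Last-place votes: Fresno 38, Chicago 21, Edmonton 29.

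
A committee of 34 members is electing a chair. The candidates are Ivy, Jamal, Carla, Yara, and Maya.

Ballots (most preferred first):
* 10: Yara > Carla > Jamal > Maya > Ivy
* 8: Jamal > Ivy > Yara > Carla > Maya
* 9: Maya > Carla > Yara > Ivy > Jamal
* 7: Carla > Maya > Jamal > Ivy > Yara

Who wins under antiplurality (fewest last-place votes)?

Carla

Last-place votes: Ivy 10, Jamal 9, Carla 0, Yara 7, Maya 8.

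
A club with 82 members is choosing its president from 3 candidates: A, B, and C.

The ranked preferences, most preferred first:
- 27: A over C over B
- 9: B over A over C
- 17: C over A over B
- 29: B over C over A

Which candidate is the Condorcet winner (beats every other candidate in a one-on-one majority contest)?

C vs A: 46–36
C vs B: 44–38
C beats every other candidate.

C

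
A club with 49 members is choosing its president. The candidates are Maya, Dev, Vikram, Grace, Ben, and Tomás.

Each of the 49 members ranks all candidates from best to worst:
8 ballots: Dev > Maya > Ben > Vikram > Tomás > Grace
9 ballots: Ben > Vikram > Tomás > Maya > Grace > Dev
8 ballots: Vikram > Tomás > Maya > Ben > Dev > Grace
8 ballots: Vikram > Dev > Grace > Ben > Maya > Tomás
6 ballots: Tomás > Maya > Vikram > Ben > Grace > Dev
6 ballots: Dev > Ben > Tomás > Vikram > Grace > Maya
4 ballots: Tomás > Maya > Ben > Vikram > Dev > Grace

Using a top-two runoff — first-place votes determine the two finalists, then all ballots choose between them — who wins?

Round 1 first-place votes: Maya 0, Dev 14, Vikram 16, Grace 0, Ben 9, Tomás 10. Vikram and Dev advance.
Runoff: Vikram is ranked above Dev on 35 ballots, Dev above Vikram on 14.

Vikram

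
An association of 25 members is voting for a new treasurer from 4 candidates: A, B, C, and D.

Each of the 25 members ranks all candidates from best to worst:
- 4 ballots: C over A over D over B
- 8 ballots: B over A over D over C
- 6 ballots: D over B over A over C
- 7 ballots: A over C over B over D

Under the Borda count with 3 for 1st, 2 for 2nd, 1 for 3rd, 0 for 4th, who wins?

A: 4×2 + 8×2 + 6×1 + 7×3 = 51
B: 4×0 + 8×3 + 6×2 + 7×1 = 43
C: 4×3 + 8×0 + 6×0 + 7×2 = 26
D: 4×1 + 8×1 + 6×3 + 7×0 = 30

A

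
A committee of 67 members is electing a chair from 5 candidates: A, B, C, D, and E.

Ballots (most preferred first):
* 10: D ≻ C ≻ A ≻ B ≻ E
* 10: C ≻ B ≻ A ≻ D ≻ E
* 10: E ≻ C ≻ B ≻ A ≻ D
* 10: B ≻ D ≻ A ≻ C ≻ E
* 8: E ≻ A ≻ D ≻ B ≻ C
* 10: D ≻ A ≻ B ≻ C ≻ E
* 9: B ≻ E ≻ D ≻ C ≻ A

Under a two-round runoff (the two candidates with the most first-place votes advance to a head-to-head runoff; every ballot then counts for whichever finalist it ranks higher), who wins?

B

Round 1 first-place votes: A 0, B 19, C 10, D 20, E 18. D and B advance.
Runoff: D is ranked above B on 28 ballots, B above D on 39.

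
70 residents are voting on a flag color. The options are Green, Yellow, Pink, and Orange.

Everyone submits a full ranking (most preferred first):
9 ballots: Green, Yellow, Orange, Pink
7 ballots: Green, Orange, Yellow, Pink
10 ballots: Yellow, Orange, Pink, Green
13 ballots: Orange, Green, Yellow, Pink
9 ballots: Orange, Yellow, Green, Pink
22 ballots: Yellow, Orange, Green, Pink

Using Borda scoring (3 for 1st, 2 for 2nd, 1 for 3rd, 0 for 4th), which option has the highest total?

Green: 9×3 + 7×3 + 10×0 + 13×2 + 9×1 + 22×1 = 105
Yellow: 9×2 + 7×1 + 10×3 + 13×1 + 9×2 + 22×3 = 152
Pink: 9×0 + 7×0 + 10×1 + 13×0 + 9×0 + 22×0 = 10
Orange: 9×1 + 7×2 + 10×2 + 13×3 + 9×3 + 22×2 = 153

Orange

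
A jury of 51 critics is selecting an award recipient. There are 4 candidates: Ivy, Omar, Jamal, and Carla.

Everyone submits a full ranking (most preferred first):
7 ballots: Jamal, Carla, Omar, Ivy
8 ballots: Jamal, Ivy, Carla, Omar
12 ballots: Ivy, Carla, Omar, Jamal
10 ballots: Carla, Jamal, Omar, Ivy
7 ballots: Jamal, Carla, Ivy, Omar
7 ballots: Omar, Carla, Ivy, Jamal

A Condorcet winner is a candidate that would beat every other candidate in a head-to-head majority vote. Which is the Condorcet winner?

Carla

Carla vs Ivy: 31–20
Carla vs Omar: 44–7
Carla vs Jamal: 29–22
Carla beats every other candidate.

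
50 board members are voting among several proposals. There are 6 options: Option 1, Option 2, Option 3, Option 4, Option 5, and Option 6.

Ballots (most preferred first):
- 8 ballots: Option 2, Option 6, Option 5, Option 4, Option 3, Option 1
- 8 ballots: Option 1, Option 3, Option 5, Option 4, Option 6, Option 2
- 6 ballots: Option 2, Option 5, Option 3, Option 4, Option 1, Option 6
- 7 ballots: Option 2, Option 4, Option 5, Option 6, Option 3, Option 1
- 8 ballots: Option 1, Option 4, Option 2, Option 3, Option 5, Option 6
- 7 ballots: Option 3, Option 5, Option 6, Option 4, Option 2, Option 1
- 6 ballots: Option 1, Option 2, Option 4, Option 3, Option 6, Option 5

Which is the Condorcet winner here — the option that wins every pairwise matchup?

Option 2 vs Option 1: 28–22
Option 2 vs Option 3: 35–15
Option 2 vs Option 4: 27–23
Option 2 vs Option 5: 35–15
Option 2 vs Option 6: 35–15
Option 2 beats every other option.

Option 2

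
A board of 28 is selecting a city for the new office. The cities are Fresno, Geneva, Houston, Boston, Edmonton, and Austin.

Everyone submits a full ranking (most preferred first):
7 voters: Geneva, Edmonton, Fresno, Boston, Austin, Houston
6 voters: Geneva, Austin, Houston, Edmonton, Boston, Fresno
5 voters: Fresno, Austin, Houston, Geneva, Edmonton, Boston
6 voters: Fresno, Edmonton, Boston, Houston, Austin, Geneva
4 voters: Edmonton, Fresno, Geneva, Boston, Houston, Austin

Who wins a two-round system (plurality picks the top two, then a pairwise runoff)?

Fresno

Round 1 first-place votes: Fresno 11, Geneva 13, Houston 0, Boston 0, Edmonton 4, Austin 0. Geneva and Fresno advance.
Runoff: Geneva is ranked above Fresno on 13 ballots, Fresno above Geneva on 15.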